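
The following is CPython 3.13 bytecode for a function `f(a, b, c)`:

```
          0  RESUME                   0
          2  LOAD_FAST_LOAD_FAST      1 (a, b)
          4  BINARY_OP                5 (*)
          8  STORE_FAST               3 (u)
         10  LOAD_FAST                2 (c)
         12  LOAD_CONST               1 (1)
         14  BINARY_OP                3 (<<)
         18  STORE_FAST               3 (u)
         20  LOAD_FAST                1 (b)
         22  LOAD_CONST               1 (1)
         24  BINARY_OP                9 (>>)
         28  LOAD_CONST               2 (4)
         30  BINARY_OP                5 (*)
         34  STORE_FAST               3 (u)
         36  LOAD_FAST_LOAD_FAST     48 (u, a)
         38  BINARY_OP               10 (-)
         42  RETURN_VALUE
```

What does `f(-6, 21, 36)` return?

46

LOAD_FAST_LOAD_FAST a,b → push -6,21. Stack: [-6, 21]
BINARY_OP * → -6 * 21 = -126. Stack: [-126]
STORE_FAST u → u=-126. Stack: []
LOAD_FAST c → push 36. Stack: [36]
LOAD_CONST → push 1. Stack: [36, 1]
BINARY_OP << → 36 << 1 = 72. Stack: [72]
STORE_FAST u → u=72. Stack: []
LOAD_FAST b → push 21. Stack: [21]
LOAD_CONST → push 1. Stack: [21, 1]
BINARY_OP >> → 21 >> 1 = 10. Stack: [10]
LOAD_CONST → push 4. Stack: [10, 4]
BINARY_OP * → 10 * 4 = 40. Stack: [40]
STORE_FAST u → u=40. Stack: []
LOAD_FAST_LOAD_FAST u,a → push 40,-6. Stack: [40, -6]
BINARY_OP - → 40 - -6 = 46. Stack: [46]
RETURN_VALUE → return 46.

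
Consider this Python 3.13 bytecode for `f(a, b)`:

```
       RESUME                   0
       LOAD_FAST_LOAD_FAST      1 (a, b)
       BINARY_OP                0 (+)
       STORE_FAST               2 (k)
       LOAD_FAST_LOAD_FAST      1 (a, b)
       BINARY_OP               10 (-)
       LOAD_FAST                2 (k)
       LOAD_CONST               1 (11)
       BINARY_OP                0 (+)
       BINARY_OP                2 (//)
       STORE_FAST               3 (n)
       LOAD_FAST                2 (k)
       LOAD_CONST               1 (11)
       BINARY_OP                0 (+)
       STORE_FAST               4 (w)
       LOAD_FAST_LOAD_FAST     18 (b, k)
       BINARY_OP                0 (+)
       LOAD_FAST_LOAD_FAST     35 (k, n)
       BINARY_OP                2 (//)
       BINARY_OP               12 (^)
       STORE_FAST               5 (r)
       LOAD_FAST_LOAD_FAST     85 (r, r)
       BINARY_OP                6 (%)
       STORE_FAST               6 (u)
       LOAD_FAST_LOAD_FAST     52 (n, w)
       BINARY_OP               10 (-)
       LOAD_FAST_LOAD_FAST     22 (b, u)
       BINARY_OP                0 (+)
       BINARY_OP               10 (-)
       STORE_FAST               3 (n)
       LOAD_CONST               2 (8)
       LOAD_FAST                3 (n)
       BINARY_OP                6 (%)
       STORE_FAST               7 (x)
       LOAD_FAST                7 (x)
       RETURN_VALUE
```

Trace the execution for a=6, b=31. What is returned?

-72

LOAD_FAST_LOAD_FAST a,b → push 6,31. Stack: [6, 31]
BINARY_OP + → 6 + 31 = 37. Stack: [37]
STORE_FAST k → k=37. Stack: []
LOAD_FAST_LOAD_FAST a,b → push 6,31. Stack: [6, 31]
BINARY_OP - → 6 - 31 = -25. Stack: [-25]
LOAD_FAST k → push 37. Stack: [-25, 37]
LOAD_CONST → push 11. Stack: [-25, 37, 11]
BINARY_OP + → 37 + 11 = 48. Stack: [-25, 48]
BINARY_OP // → -25 // 48 = -1. Stack: [-1]
STORE_FAST n → n=-1. Stack: []
LOAD_FAST k → push 37. Stack: [37]
LOAD_CONST → push 11. Stack: [37, 11]
BINARY_OP + → 37 + 11 = 48. Stack: [48]
STORE_FAST w → w=48. Stack: []
LOAD_FAST_LOAD_FAST b,k → push 31,37. Stack: [31, 37]
BINARY_OP + → 31 + 37 = 68. Stack: [68]
LOAD_FAST_LOAD_FAST k,n → push 37,-1. Stack: [68, 37, -1]
BINARY_OP // → 37 // -1 = -37. Stack: [68, -37]
BINARY_OP ^ → 68 ^ -37 = -97. Stack: [-97]
STORE_FAST r → r=-97. Stack: []
LOAD_FAST_LOAD_FAST r,r → push -97,-97. Stack: [-97, -97]
BINARY_OP % → -97 % -97 = 0. Stack: [0]
STORE_FAST u → u=0. Stack: []
LOAD_FAST_LOAD_FAST n,w → push -1,48. Stack: [-1, 48]
BINARY_OP - → -1 - 48 = -49. Stack: [-49]
LOAD_FAST_LOAD_FAST b,u → push 31,0. Stack: [-49, 31, 0]
BINARY_OP + → 31 + 0 = 31. Stack: [-49, 31]
BINARY_OP - → -49 - 31 = -80. Stack: [-80]
STORE_FAST n → n=-80. Stack: []
LOAD_CONST → push 8. Stack: [8]
LOAD_FAST n → push -80. Stack: [8, -80]
BINARY_OP % → 8 % -80 = -72. Stack: [-72]
STORE_FAST x → x=-72. Stack: []
LOAD_FAST x → push -72. Stack: [-72]
RETURN_VALUE → return -72.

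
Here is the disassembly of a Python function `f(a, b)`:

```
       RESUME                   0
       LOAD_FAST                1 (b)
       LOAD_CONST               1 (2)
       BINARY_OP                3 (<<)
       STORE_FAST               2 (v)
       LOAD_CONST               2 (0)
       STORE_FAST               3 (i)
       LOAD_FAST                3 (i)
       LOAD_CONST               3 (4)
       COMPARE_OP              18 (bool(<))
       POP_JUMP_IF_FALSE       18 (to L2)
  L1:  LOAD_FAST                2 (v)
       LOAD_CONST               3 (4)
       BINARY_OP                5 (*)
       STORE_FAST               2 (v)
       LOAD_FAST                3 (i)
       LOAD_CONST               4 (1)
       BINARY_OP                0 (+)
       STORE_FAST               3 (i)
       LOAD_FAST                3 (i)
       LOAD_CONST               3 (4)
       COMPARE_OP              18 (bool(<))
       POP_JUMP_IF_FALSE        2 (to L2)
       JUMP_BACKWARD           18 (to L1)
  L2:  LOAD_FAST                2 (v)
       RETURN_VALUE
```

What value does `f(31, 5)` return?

5120

LOAD_FAST b → push 5. Stack: [5]
LOAD_CONST → push 2. Stack: [5, 2]
BINARY_OP << → 5 << 2 = 20. Stack: [20]
STORE_FAST v → v=20. Stack: []
LOAD_CONST → push 0. Stack: [0]
STORE_FAST i → i=0. Stack: []
LOAD_FAST i → push 0. Stack: [0]
LOAD_CONST → push 4. Stack: [0, 4]
COMPARE_OP bool(<) → 0 vs 4 = True. Stack: [True]
POP_JUMP_IF_FALSE → pop True; no jump. Stack: []
LOAD_FAST v → push 20. Stack: [20]
LOAD_CONST → push 4. Stack: [20, 4]
BINARY_OP * → 20 * 4 = 80. Stack: [80]
STORE_FAST v → v=80. Stack: []
LOAD_FAST i → push 0. Stack: [0]
LOAD_CONST → push 1. Stack: [0, 1]
BINARY_OP + → 0 + 1 = 1. Stack: [1]
STORE_FAST i → i=1. Stack: []
LOAD_FAST i → push 1. Stack: [1]
LOAD_CONST → push 4. Stack: [1, 4]
COMPARE_OP bool(<) → 1 vs 4 = True. Stack: [True]
POP_JUMP_IF_FALSE → pop True; no jump. Stack: []
LOAD_FAST v → push 80. Stack: [80]
LOAD_CONST → push 4. Stack: [80, 4]
BINARY_OP * → 80 * 4 = 320. Stack: [320]
STORE_FAST v → v=320. Stack: []
LOAD_FAST i → push 1. Stack: [1]
LOAD_CONST → push 1. Stack: [1, 1]
BINARY_OP + → 1 + 1 = 2. Stack: [2]
STORE_FAST i → i=2. Stack: []
LOAD_FAST i → push 2. Stack: [2]
LOAD_CONST → push 4. Stack: [2, 4]
COMPARE_OP bool(<) → 2 vs 4 = True. Stack: [True]
POP_JUMP_IF_FALSE → pop True; no jump. Stack: []
LOAD_FAST v → push 320. Stack: [320]
LOAD_CONST → push 4. Stack: [320, 4]
BINARY_OP * → 320 * 4 = 1280. Stack: [1280]
STORE_FAST v → v=1280. Stack: []
LOAD_FAST i → push 2. Stack: [2]
LOAD_CONST → push 1. Stack: [2, 1]
BINARY_OP + → 2 + 1 = 3. Stack: [3]
STORE_FAST i → i=3. Stack: []
LOAD_FAST i → push 3. Stack: [3]
LOAD_CONST → push 4. Stack: [3, 4]
COMPARE_OP bool(<) → 3 vs 4 = True. Stack: [True]
POP_JUMP_IF_FALSE → pop True; no jump. Stack: []
LOAD_FAST v → push 1280. Stack: [1280]
LOAD_CONST → push 4. Stack: [1280, 4]
BINARY_OP * → 1280 * 4 = 5120. Stack: [5120]
STORE_FAST v → v=5120. Stack: []
LOAD_FAST i → push 3. Stack: [3]
LOAD_CONST → push 1. Stack: [3, 1]
BINARY_OP + → 3 + 1 = 4. Stack: [4]
STORE_FAST i → i=4. Stack: []
LOAD_FAST i → push 4. Stack: [4]
LOAD_CONST → push 4. Stack: [4, 4]
COMPARE_OP bool(<) → 4 vs 4 = False. Stack: [False]
POP_JUMP_IF_FALSE → pop False; jump. Stack: []
LOAD_FAST v → push 5120. Stack: [5120]
RETURN_VALUE → return 5120.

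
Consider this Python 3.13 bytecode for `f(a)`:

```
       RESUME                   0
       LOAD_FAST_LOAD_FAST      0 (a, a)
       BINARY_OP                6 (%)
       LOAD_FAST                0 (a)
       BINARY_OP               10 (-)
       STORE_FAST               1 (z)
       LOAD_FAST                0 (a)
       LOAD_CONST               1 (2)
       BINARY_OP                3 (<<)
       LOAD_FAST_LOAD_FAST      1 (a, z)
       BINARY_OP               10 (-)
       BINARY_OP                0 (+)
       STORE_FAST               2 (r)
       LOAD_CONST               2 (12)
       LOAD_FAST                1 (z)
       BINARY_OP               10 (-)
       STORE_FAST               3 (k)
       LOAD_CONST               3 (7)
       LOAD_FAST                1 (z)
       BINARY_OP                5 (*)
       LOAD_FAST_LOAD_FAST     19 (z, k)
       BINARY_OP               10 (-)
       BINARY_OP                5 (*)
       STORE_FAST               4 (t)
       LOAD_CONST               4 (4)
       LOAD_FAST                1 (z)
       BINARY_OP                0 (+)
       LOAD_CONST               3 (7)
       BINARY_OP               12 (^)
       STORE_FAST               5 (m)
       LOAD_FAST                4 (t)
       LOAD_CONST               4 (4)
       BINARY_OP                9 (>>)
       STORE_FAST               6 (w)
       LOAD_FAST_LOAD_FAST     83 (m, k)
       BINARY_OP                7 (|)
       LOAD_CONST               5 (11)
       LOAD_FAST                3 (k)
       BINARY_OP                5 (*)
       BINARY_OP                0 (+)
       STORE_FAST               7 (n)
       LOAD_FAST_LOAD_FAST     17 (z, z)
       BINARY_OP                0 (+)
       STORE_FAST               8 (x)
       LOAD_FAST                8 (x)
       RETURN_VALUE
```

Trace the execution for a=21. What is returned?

LOAD_FAST_LOAD_FAST a,a → push 21,21. Stack: [21, 21]
BINARY_OP % → 21 % 21 = 0. Stack: [0]
LOAD_FAST a → push 21. Stack: [0, 21]
BINARY_OP - → 0 - 21 = -21. Stack: [-21]
STORE_FAST z → z=-21. Stack: []
LOAD_FAST a → push 21. Stack: [21]
LOAD_CONST → push 2. Stack: [21, 2]
BINARY_OP << → 21 << 2 = 84. Stack: [84]
LOAD_FAST_LOAD_FAST a,z → push 21,-21. Stack: [84, 21, -21]
BINARY_OP - → 21 - -21 = 42. Stack: [84, 42]
BINARY_OP + → 84 + 42 = 126. Stack: [126]
STORE_FAST r → r=126. Stack: []
LOAD_CONST → push 12. Stack: [12]
LOAD_FAST z → push -21. Stack: [12, -21]
BINARY_OP - → 12 - -21 = 33. Stack: [33]
STORE_FAST k → k=33. Stack: []
LOAD_CONST → push 7. Stack: [7]
LOAD_FAST z → push -21. Stack: [7, -21]
BINARY_OP * → 7 * -21 = -147. Stack: [-147]
LOAD_FAST_LOAD_FAST z,k → push -21,33. Stack: [-147, -21, 33]
BINARY_OP - → -21 - 33 = -54. Stack: [-147, -54]
BINARY_OP * → -147 * -54 = 7938. Stack: [7938]
STORE_FAST t → t=7938. Stack: []
LOAD_CONST → push 4. Stack: [4]
LOAD_FAST z → push -21. Stack: [4, -21]
BINARY_OP + → 4 + -21 = -17. Stack: [-17]
LOAD_CONST → push 7. Stack: [-17, 7]
BINARY_OP ^ → -17 ^ 7 = -24. Stack: [-24]
STORE_FAST m → m=-24. Stack: []
LOAD_FAST t → push 7938. Stack: [7938]
LOAD_CONST → push 4. Stack: [7938, 4]
BINARY_OP >> → 7938 >> 4 = 496. Stack: [496]
STORE_FAST w → w=496. Stack: []
LOAD_FAST_LOAD_FAST m,k → push -24,33. Stack: [-24, 33]
BINARY_OP | → -24 | 33 = -23. Stack: [-23]
LOAD_CONST → push 11. Stack: [-23, 11]
LOAD_FAST k → push 33. Stack: [-23, 11, 33]
BINARY_OP * → 11 * 33 = 363. Stack: [-23, 363]
BINARY_OP + → -23 + 363 = 340. Stack: [340]
STORE_FAST n → n=340. Stack: []
LOAD_FAST_LOAD_FAST z,z → push -21,-21. Stack: [-21, -21]
BINARY_OP + → -21 + -21 = -42. Stack: [-42]
STORE_FAST x → x=-42. Stack: []
LOAD_FAST x → push -42. Stack: [-42]
RETURN_VALUE → return -42.

-42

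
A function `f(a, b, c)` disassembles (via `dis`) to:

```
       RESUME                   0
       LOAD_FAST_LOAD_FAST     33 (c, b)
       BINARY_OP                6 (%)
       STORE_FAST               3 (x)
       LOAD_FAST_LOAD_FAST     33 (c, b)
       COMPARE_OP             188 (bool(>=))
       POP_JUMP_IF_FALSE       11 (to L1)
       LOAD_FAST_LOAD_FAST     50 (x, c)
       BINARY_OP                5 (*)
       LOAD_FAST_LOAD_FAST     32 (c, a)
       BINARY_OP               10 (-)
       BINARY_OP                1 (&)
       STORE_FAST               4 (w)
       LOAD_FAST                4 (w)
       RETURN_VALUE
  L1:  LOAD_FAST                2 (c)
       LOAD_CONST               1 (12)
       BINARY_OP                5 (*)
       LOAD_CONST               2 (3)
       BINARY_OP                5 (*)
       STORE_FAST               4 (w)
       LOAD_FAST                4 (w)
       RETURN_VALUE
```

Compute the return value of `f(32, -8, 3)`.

LOAD_FAST_LOAD_FAST c,b → push 3,-8. Stack: [3, -8]
BINARY_OP % → 3 % -8 = -5. Stack: [-5]
STORE_FAST x → x=-5. Stack: []
LOAD_FAST_LOAD_FAST c,b → push 3,-8. Stack: [3, -8]
COMPARE_OP bool(>=) → 3 vs -8 = True. Stack: [True]
POP_JUMP_IF_FALSE → pop True; no jump. Stack: []
LOAD_FAST_LOAD_FAST x,c → push -5,3. Stack: [-5, 3]
BINARY_OP * → -5 * 3 = -15. Stack: [-15]
LOAD_FAST_LOAD_FAST c,a → push 3,32. Stack: [-15, 3, 32]
BINARY_OP - → 3 - 32 = -29. Stack: [-15, -29]
BINARY_OP & → -15 & -29 = -31. Stack: [-31]
STORE_FAST w → w=-31. Stack: []
LOAD_FAST w → push -31. Stack: [-31]
RETURN_VALUE → return -31.

-31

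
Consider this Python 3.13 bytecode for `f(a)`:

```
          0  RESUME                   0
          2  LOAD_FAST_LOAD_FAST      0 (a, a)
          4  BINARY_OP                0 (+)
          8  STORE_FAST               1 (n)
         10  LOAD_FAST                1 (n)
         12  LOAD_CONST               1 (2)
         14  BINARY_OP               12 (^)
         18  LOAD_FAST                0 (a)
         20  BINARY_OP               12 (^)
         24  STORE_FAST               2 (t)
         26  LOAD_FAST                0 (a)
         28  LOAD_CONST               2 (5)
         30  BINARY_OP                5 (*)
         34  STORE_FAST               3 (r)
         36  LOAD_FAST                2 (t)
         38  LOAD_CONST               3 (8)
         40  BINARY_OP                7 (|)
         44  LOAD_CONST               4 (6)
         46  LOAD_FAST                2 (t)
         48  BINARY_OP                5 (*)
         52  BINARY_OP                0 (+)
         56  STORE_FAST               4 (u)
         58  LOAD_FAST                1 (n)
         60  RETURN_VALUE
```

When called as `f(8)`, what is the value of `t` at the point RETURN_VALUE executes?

LOAD_FAST_LOAD_FAST a,a → push 8,8. Stack: [8, 8]
BINARY_OP + → 8 + 8 = 16. Stack: [16]
STORE_FAST n → n=16. Stack: []
LOAD_FAST n → push 16. Stack: [16]
LOAD_CONST → push 2. Stack: [16, 2]
BINARY_OP ^ → 16 ^ 2 = 18. Stack: [18]
LOAD_FAST a → push 8. Stack: [18, 8]
BINARY_OP ^ → 18 ^ 8 = 26. Stack: [26]
STORE_FAST t → t=26. Stack: []
LOAD_FAST a → push 8. Stack: [8]
LOAD_CONST → push 5. Stack: [8, 5]
BINARY_OP * → 8 * 5 = 40. Stack: [40]
STORE_FAST r → r=40. Stack: []
LOAD_FAST t → push 26. Stack: [26]
LOAD_CONST → push 8. Stack: [26, 8]
BINARY_OP | → 26 | 8 = 26. Stack: [26]
LOAD_CONST → push 6. Stack: [26, 6]
LOAD_FAST t → push 26. Stack: [26, 6, 26]
BINARY_OP * → 6 * 26 = 156. Stack: [26, 156]
BINARY_OP + → 26 + 156 = 182. Stack: [182]
STORE_FAST u → u=182. Stack: []
LOAD_FAST n → push 16. Stack: [16]
RETURN_VALUE → return 16.

26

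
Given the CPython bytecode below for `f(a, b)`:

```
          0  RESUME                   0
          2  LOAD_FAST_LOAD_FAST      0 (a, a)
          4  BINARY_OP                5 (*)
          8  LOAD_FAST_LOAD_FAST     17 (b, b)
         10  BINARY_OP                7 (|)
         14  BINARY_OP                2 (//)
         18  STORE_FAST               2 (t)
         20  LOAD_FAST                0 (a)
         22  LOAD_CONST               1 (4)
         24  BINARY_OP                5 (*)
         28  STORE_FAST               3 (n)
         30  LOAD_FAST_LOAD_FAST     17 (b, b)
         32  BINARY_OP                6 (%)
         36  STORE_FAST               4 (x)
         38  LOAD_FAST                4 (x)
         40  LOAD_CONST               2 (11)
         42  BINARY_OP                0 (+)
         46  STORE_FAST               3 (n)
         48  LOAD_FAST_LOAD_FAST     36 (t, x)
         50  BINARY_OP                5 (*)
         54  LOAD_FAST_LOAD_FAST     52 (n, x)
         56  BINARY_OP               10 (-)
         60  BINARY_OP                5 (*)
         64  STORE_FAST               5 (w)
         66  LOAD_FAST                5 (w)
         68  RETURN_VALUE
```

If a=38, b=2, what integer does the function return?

LOAD_FAST_LOAD_FAST a,a → push 38,38. Stack: [38, 38]
BINARY_OP * → 38 * 38 = 1444. Stack: [1444]
LOAD_FAST_LOAD_FAST b,b → push 2,2. Stack: [1444, 2, 2]
BINARY_OP | → 2 | 2 = 2. Stack: [1444, 2]
BINARY_OP // → 1444 // 2 = 722. Stack: [722]
STORE_FAST t → t=722. Stack: []
LOAD_FAST a → push 38. Stack: [38]
LOAD_CONST → push 4. Stack: [38, 4]
BINARY_OP * → 38 * 4 = 152. Stack: [152]
STORE_FAST n → n=152. Stack: []
LOAD_FAST_LOAD_FAST b,b → push 2,2. Stack: [2, 2]
BINARY_OP % → 2 % 2 = 0. Stack: [0]
STORE_FAST x → x=0. Stack: []
LOAD_FAST x → push 0. Stack: [0]
LOAD_CONST → push 11. Stack: [0, 11]
BINARY_OP + → 0 + 11 = 11. Stack: [11]
STORE_FAST n → n=11. Stack: []
LOAD_FAST_LOAD_FAST t,x → push 722,0. Stack: [722, 0]
BINARY_OP * → 722 * 0 = 0. Stack: [0]
LOAD_FAST_LOAD_FAST n,x → push 11,0. Stack: [0, 11, 0]
BINARY_OP - → 11 - 0 = 11. Stack: [0, 11]
BINARY_OP * → 0 * 11 = 0. Stack: [0]
STORE_FAST w → w=0. Stack: []
LOAD_FAST w → push 0. Stack: [0]
RETURN_VALUE → return 0.

0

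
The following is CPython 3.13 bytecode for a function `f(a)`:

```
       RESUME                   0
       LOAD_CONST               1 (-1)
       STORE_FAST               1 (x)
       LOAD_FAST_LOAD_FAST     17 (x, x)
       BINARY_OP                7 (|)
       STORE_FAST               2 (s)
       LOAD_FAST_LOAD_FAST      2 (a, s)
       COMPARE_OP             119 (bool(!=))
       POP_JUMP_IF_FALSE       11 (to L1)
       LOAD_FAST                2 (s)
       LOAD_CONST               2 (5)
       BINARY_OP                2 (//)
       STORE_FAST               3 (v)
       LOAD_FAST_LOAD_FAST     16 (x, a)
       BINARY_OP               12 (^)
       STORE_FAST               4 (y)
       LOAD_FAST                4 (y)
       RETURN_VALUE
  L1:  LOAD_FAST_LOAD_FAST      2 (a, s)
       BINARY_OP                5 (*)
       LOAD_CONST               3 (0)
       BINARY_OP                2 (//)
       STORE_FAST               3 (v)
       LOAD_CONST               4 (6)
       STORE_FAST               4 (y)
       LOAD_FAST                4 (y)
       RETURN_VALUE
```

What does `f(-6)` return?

5

LOAD_CONST → push -1. Stack: [-1]
STORE_FAST x → x=-1. Stack: []
LOAD_FAST_LOAD_FAST x,x → push -1,-1. Stack: [-1, -1]
BINARY_OP | → -1 | -1 = -1. Stack: [-1]
STORE_FAST s → s=-1. Stack: []
LOAD_FAST_LOAD_FAST a,s → push -6,-1. Stack: [-6, -1]
COMPARE_OP bool(!=) → -6 vs -1 = True. Stack: [True]
POP_JUMP_IF_FALSE → pop True; no jump. Stack: []
LOAD_FAST s → push -1. Stack: [-1]
LOAD_CONST → push 5. Stack: [-1, 5]
BINARY_OP // → -1 // 5 = -1. Stack: [-1]
STORE_FAST v → v=-1. Stack: []
LOAD_FAST_LOAD_FAST x,a → push -1,-6. Stack: [-1, -6]
BINARY_OP ^ → -1 ^ -6 = 5. Stack: [5]
STORE_FAST y → y=5. Stack: []
LOAD_FAST y → push 5. Stack: [5]
RETURN_VALUE → return 5.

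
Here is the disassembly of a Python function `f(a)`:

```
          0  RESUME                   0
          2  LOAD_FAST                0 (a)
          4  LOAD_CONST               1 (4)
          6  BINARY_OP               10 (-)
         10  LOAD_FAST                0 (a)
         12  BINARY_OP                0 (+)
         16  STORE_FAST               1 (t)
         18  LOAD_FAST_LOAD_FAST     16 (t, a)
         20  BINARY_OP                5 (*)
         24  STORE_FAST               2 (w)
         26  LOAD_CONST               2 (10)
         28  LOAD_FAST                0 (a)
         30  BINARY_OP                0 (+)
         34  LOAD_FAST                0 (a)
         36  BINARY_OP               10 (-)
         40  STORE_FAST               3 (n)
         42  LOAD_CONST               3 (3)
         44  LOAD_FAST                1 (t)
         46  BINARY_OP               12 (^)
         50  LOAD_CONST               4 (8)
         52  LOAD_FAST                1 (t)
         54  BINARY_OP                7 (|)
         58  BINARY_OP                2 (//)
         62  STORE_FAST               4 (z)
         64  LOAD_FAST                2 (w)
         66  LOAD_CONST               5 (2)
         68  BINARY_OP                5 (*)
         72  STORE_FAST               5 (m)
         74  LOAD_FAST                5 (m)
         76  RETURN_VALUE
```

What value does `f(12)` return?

LOAD_FAST a → push 12. Stack: [12]
LOAD_CONST → push 4. Stack: [12, 4]
BINARY_OP - → 12 - 4 = 8. Stack: [8]
LOAD_FAST a → push 12. Stack: [8, 12]
BINARY_OP + → 8 + 12 = 20. Stack: [20]
STORE_FAST t → t=20. Stack: []
LOAD_FAST_LOAD_FAST t,a → push 20,12. Stack: [20, 12]
BINARY_OP * → 20 * 12 = 240. Stack: [240]
STORE_FAST w → w=240. Stack: []
LOAD_CONST → push 10. Stack: [10]
LOAD_FAST a → push 12. Stack: [10, 12]
BINARY_OP + → 10 + 12 = 22. Stack: [22]
LOAD_FAST a → push 12. Stack: [22, 12]
BINARY_OP - → 22 - 12 = 10. Stack: [10]
STORE_FAST n → n=10. Stack: []
LOAD_CONST → push 3. Stack: [3]
LOAD_FAST t → push 20. Stack: [3, 20]
BINARY_OP ^ → 3 ^ 20 = 23. Stack: [23]
LOAD_CONST → push 8. Stack: [23, 8]
LOAD_FAST t → push 20. Stack: [23, 8, 20]
BINARY_OP | → 8 | 20 = 28. Stack: [23, 28]
BINARY_OP // → 23 // 28 = 0. Stack: [0]
STORE_FAST z → z=0. Stack: []
LOAD_FAST w → push 240. Stack: [240]
LOAD_CONST → push 2. Stack: [240, 2]
BINARY_OP * → 240 * 2 = 480. Stack: [480]
STORE_FAST m → m=480. Stack: []
LOAD_FAST m → push 480. Stack: [480]
RETURN_VALUE → return 480.

480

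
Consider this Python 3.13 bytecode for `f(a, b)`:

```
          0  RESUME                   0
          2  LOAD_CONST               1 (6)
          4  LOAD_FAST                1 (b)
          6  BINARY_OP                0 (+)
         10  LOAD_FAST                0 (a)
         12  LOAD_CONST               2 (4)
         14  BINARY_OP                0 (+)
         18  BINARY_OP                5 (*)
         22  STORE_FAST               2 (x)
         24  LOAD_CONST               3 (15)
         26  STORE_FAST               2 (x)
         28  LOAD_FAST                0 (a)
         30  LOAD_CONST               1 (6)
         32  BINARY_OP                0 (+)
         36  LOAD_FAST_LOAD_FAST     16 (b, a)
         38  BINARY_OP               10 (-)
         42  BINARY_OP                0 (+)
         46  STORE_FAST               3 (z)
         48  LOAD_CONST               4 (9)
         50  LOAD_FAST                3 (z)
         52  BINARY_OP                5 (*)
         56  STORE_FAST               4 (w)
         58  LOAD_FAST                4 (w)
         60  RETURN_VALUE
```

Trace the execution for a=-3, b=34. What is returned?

360

LOAD_CONST → push 6. Stack: [6]
LOAD_FAST b → push 34. Stack: [6, 34]
BINARY_OP + → 6 + 34 = 40. Stack: [40]
LOAD_FAST a → push -3. Stack: [40, -3]
LOAD_CONST → push 4. Stack: [40, -3, 4]
BINARY_OP + → -3 + 4 = 1. Stack: [40, 1]
BINARY_OP * → 40 * 1 = 40. Stack: [40]
STORE_FAST x → x=40. Stack: []
LOAD_CONST → push 15. Stack: [15]
STORE_FAST x → x=15. Stack: []
LOAD_FAST a → push -3. Stack: [-3]
LOAD_CONST → push 6. Stack: [-3, 6]
BINARY_OP + → -3 + 6 = 3. Stack: [3]
LOAD_FAST_LOAD_FAST b,a → push 34,-3. Stack: [3, 34, -3]
BINARY_OP - → 34 - -3 = 37. Stack: [3, 37]
BINARY_OP + → 3 + 37 = 40. Stack: [40]
STORE_FAST z → z=40. Stack: []
LOAD_CONST → push 9. Stack: [9]
LOAD_FAST z → push 40. Stack: [9, 40]
BINARY_OP * → 9 * 40 = 360. Stack: [360]
STORE_FAST w → w=360. Stack: []
LOAD_FAST w → push 360. Stack: [360]
RETURN_VALUE → return 360.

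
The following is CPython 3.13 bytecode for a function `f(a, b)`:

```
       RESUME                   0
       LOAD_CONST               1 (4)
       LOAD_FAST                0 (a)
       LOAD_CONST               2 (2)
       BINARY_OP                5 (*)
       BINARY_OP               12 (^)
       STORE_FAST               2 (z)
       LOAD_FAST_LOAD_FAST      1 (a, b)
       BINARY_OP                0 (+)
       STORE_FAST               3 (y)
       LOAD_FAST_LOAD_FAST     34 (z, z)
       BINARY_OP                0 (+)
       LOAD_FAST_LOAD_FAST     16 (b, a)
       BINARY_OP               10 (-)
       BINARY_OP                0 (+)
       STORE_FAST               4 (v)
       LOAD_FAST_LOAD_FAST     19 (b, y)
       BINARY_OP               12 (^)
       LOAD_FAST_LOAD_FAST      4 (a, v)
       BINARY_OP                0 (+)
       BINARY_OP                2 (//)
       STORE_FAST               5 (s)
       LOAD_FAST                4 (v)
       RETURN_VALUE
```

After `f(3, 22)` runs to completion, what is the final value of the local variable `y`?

25

LOAD_CONST → push 4. Stack: [4]
LOAD_FAST a → push 3. Stack: [4, 3]
LOAD_CONST → push 2. Stack: [4, 3, 2]
BINARY_OP * → 3 * 2 = 6. Stack: [4, 6]
BINARY_OP ^ → 4 ^ 6 = 2. Stack: [2]
STORE_FAST z → z=2. Stack: []
LOAD_FAST_LOAD_FAST a,b → push 3,22. Stack: [3, 22]
BINARY_OP + → 3 + 22 = 25. Stack: [25]
STORE_FAST y → y=25. Stack: []
LOAD_FAST_LOAD_FAST z,z → push 2,2. Stack: [2, 2]
BINARY_OP + → 2 + 2 = 4. Stack: [4]
LOAD_FAST_LOAD_FAST b,a → push 22,3. Stack: [4, 22, 3]
BINARY_OP - → 22 - 3 = 19. Stack: [4, 19]
BINARY_OP + → 4 + 19 = 23. Stack: [23]
STORE_FAST v → v=23. Stack: []
LOAD_FAST_LOAD_FAST b,y → push 22,25. Stack: [22, 25]
BINARY_OP ^ → 22 ^ 25 = 15. Stack: [15]
LOAD_FAST_LOAD_FAST a,v → push 3,23. Stack: [15, 3, 23]
BINARY_OP + → 3 + 23 = 26. Stack: [15, 26]
BINARY_OP // → 15 // 26 = 0. Stack: [0]
STORE_FAST s → s=0. Stack: []
LOAD_FAST v → push 23. Stack: [23]
RETURN_VALUE → return 23.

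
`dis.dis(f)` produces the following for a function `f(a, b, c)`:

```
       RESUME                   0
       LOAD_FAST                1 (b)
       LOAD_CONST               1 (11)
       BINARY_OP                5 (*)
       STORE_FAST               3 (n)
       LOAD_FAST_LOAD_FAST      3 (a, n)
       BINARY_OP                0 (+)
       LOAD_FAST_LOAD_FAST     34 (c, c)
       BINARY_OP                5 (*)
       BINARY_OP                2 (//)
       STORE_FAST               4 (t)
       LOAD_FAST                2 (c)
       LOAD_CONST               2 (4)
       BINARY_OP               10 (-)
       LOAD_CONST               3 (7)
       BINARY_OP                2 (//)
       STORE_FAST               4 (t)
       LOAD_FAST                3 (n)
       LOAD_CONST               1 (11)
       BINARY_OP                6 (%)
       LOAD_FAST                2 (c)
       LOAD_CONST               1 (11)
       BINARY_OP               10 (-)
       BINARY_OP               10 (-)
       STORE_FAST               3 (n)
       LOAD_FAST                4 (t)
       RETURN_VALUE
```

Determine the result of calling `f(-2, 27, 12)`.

LOAD_FAST b → push 27. Stack: [27]
LOAD_CONST → push 11. Stack: [27, 11]
BINARY_OP * → 27 * 11 = 297. Stack: [297]
STORE_FAST n → n=297. Stack: []
LOAD_FAST_LOAD_FAST a,n → push -2,297. Stack: [-2, 297]
BINARY_OP + → -2 + 297 = 295. Stack: [295]
LOAD_FAST_LOAD_FAST c,c → push 12,12. Stack: [295, 12, 12]
BINARY_OP * → 12 * 12 = 144. Stack: [295, 144]
BINARY_OP // → 295 // 144 = 2. Stack: [2]
STORE_FAST t → t=2. Stack: []
LOAD_FAST c → push 12. Stack: [12]
LOAD_CONST → push 4. Stack: [12, 4]
BINARY_OP - → 12 - 4 = 8. Stack: [8]
LOAD_CONST → push 7. Stack: [8, 7]
BINARY_OP // → 8 // 7 = 1. Stack: [1]
STORE_FAST t → t=1. Stack: []
LOAD_FAST n → push 297. Stack: [297]
LOAD_CONST → push 11. Stack: [297, 11]
BINARY_OP % → 297 % 11 = 0. Stack: [0]
LOAD_FAST c → push 12. Stack: [0, 12]
LOAD_CONST → push 11. Stack: [0, 12, 11]
BINARY_OP - → 12 - 11 = 1. Stack: [0, 1]
BINARY_OP - → 0 - 1 = -1. Stack: [-1]
STORE_FAST n → n=-1. Stack: []
LOAD_FAST t → push 1. Stack: [1]
RETURN_VALUE → return 1.

1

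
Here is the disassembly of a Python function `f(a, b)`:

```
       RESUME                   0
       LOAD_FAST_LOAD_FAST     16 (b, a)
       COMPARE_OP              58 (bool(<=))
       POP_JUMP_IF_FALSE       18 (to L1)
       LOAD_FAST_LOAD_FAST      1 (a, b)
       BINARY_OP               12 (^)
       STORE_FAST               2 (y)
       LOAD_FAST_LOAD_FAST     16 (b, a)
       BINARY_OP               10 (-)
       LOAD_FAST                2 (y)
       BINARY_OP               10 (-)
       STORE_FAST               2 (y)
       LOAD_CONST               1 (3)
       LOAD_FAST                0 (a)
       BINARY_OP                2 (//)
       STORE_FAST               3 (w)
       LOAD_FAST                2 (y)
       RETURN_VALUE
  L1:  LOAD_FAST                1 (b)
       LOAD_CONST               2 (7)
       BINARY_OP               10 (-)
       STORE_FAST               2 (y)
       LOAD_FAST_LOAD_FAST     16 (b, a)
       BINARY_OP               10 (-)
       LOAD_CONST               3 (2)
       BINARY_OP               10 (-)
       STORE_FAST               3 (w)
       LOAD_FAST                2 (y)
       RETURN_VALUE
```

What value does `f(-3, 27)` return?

LOAD_FAST_LOAD_FAST b,a → push 27,-3. Stack: [27, -3]
COMPARE_OP bool(<=) → 27 vs -3 = False. Stack: [False]
POP_JUMP_IF_FALSE → pop False; jump. Stack: []
LOAD_FAST b → push 27. Stack: [27]
LOAD_CONST → push 7. Stack: [27, 7]
BINARY_OP - → 27 - 7 = 20. Stack: [20]
STORE_FAST y → y=20. Stack: []
LOAD_FAST_LOAD_FAST b,a → push 27,-3. Stack: [27, -3]
BINARY_OP - → 27 - -3 = 30. Stack: [30]
LOAD_CONST → push 2. Stack: [30, 2]
BINARY_OP - → 30 - 2 = 28. Stack: [28]
STORE_FAST w → w=28. Stack: []
LOAD_FAST y → push 20. Stack: [20]
RETURN_VALUE → return 20.

20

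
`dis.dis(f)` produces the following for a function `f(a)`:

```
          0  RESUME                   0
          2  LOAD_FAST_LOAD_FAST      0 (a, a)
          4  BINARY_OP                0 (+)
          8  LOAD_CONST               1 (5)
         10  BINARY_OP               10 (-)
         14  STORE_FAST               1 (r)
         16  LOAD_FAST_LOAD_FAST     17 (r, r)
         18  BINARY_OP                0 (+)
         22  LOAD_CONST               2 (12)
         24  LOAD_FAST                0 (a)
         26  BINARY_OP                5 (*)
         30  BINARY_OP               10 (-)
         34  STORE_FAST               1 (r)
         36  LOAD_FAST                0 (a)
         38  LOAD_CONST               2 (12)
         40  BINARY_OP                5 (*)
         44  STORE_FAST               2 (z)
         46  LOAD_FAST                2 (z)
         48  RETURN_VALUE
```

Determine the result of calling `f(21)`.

252

LOAD_FAST_LOAD_FAST a,a → push 21,21. Stack: [21, 21]
BINARY_OP + → 21 + 21 = 42. Stack: [42]
LOAD_CONST → push 5. Stack: [42, 5]
BINARY_OP - → 42 - 5 = 37. Stack: [37]
STORE_FAST r → r=37. Stack: []
LOAD_FAST_LOAD_FAST r,r → push 37,37. Stack: [37, 37]
BINARY_OP + → 37 + 37 = 74. Stack: [74]
LOAD_CONST → push 12. Stack: [74, 12]
LOAD_FAST a → push 21. Stack: [74, 12, 21]
BINARY_OP * → 12 * 21 = 252. Stack: [74, 252]
BINARY_OP - → 74 - 252 = -178. Stack: [-178]
STORE_FAST r → r=-178. Stack: []
LOAD_FAST a → push 21. Stack: [21]
LOAD_CONST → push 12. Stack: [21, 12]
BINARY_OP * → 21 * 12 = 252. Stack: [252]
STORE_FAST z → z=252. Stack: []
LOAD_FAST z → push 252. Stack: [252]
RETURN_VALUE → return 252.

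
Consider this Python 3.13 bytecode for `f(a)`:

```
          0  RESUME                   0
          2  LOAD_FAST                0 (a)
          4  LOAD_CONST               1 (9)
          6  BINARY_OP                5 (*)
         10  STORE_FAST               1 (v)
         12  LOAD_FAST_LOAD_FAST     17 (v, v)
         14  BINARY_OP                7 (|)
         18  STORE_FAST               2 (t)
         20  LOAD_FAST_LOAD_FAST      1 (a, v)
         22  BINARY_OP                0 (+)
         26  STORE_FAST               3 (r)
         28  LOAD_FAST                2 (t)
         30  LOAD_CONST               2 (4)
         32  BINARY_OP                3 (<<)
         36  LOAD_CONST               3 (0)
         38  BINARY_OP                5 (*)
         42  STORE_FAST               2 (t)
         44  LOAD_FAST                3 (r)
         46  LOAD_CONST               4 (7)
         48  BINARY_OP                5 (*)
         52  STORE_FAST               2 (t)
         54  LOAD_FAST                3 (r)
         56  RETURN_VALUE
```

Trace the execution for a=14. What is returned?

LOAD_FAST a → push 14. Stack: [14]
LOAD_CONST → push 9. Stack: [14, 9]
BINARY_OP * → 14 * 9 = 126. Stack: [126]
STORE_FAST v → v=126. Stack: []
LOAD_FAST_LOAD_FAST v,v → push 126,126. Stack: [126, 126]
BINARY_OP | → 126 | 126 = 126. Stack: [126]
STORE_FAST t → t=126. Stack: []
LOAD_FAST_LOAD_FAST a,v → push 14,126. Stack: [14, 126]
BINARY_OP + → 14 + 126 = 140. Stack: [140]
STORE_FAST r → r=140. Stack: []
LOAD_FAST t → push 126. Stack: [126]
LOAD_CONST → push 4. Stack: [126, 4]
BINARY_OP << → 126 << 4 = 2016. Stack: [2016]
LOAD_CONST → push 0. Stack: [2016, 0]
BINARY_OP * → 2016 * 0 = 0. Stack: [0]
STORE_FAST t → t=0. Stack: []
LOAD_FAST r → push 140. Stack: [140]
LOAD_CONST → push 7. Stack: [140, 7]
BINARY_OP * → 140 * 7 = 980. Stack: [980]
STORE_FAST t → t=980. Stack: []
LOAD_FAST r → push 140. Stack: [140]
RETURN_VALUE → return 140.

140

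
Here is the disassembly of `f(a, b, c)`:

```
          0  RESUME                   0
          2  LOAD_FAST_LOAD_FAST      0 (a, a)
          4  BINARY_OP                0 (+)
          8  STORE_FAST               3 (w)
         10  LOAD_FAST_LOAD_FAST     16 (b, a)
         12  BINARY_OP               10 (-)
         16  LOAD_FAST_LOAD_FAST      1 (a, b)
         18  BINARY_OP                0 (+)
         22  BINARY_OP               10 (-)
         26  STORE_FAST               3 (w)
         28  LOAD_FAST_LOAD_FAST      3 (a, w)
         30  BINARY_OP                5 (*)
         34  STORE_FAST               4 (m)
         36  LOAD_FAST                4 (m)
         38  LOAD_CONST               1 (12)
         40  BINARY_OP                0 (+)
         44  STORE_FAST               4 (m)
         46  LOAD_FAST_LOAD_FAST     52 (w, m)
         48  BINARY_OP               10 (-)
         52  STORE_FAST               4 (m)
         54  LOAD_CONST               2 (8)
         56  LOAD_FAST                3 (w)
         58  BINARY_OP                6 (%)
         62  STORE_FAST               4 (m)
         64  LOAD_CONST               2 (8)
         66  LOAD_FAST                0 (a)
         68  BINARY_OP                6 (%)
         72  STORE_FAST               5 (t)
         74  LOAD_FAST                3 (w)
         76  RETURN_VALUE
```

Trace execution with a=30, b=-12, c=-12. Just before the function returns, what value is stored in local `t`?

LOAD_FAST_LOAD_FAST a,a → push 30,30. Stack: [30, 30]
BINARY_OP + → 30 + 30 = 60. Stack: [60]
STORE_FAST w → w=60. Stack: []
LOAD_FAST_LOAD_FAST b,a → push -12,30. Stack: [-12, 30]
BINARY_OP - → -12 - 30 = -42. Stack: [-42]
LOAD_FAST_LOAD_FAST a,b → push 30,-12. Stack: [-42, 30, -12]
BINARY_OP + → 30 + -12 = 18. Stack: [-42, 18]
BINARY_OP - → -42 - 18 = -60. Stack: [-60]
STORE_FAST w → w=-60. Stack: []
LOAD_FAST_LOAD_FAST a,w → push 30,-60. Stack: [30, -60]
BINARY_OP * → 30 * -60 = -1800. Stack: [-1800]
STORE_FAST m → m=-1800. Stack: []
LOAD_FAST m → push -1800. Stack: [-1800]
LOAD_CONST → push 12. Stack: [-1800, 12]
BINARY_OP + → -1800 + 12 = -1788. Stack: [-1788]
STORE_FAST m → m=-1788. Stack: []
LOAD_FAST_LOAD_FAST w,m → push -60,-1788. Stack: [-60, -1788]
BINARY_OP - → -60 - -1788 = 1728. Stack: [1728]
STORE_FAST m → m=1728. Stack: []
LOAD_CONST → push 8. Stack: [8]
LOAD_FAST w → push -60. Stack: [8, -60]
BINARY_OP % → 8 % -60 = -52. Stack: [-52]
STORE_FAST m → m=-52. Stack: []
LOAD_CONST → push 8. Stack: [8]
LOAD_FAST a → push 30. Stack: [8, 30]
BINARY_OP % → 8 % 30 = 8. Stack: [8]
STORE_FAST t → t=8. Stack: []
LOAD_FAST w → push -60. Stack: [-60]
RETURN_VALUE → return -60.

8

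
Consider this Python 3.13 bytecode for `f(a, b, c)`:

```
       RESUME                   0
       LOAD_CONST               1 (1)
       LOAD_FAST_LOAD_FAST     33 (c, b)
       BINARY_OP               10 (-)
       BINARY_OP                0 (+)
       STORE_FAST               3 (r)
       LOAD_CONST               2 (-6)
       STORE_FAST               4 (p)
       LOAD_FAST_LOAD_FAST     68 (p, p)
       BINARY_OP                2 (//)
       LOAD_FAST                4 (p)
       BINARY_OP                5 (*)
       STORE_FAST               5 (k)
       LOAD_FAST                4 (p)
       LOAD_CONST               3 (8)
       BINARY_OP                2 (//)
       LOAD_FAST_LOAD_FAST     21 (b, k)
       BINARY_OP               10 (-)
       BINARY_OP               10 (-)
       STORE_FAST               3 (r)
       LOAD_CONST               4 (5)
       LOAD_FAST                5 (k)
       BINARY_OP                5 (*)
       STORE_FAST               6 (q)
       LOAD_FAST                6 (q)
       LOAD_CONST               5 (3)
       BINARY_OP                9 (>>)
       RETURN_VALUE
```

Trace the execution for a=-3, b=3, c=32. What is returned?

-4

LOAD_CONST → push 1. Stack: [1]
LOAD_FAST_LOAD_FAST c,b → push 32,3. Stack: [1, 32, 3]
BINARY_OP - → 32 - 3 = 29. Stack: [1, 29]
BINARY_OP + → 1 + 29 = 30. Stack: [30]
STORE_FAST r → r=30. Stack: []
LOAD_CONST → push -6. Stack: [-6]
STORE_FAST p → p=-6. Stack: []
LOAD_FAST_LOAD_FAST p,p → push -6,-6. Stack: [-6, -6]
BINARY_OP // → -6 // -6 = 1. Stack: [1]
LOAD_FAST p → push -6. Stack: [1, -6]
BINARY_OP * → 1 * -6 = -6. Stack: [-6]
STORE_FAST k → k=-6. Stack: []
LOAD_FAST p → push -6. Stack: [-6]
LOAD_CONST → push 8. Stack: [-6, 8]
BINARY_OP // → -6 // 8 = -1. Stack: [-1]
LOAD_FAST_LOAD_FAST b,k → push 3,-6. Stack: [-1, 3, -6]
BINARY_OP - → 3 - -6 = 9. Stack: [-1, 9]
BINARY_OP - → -1 - 9 = -10. Stack: [-10]
STORE_FAST r → r=-10. Stack: []
LOAD_CONST → push 5. Stack: [5]
LOAD_FAST k → push -6. Stack: [5, -6]
BINARY_OP * → 5 * -6 = -30. Stack: [-30]
STORE_FAST q → q=-30. Stack: []
LOAD_FAST q → push -30. Stack: [-30]
LOAD_CONST → push 3. Stack: [-30, 3]
BINARY_OP >> → -30 >> 3 = -4. Stack: [-4]
RETURN_VALUE → return -4.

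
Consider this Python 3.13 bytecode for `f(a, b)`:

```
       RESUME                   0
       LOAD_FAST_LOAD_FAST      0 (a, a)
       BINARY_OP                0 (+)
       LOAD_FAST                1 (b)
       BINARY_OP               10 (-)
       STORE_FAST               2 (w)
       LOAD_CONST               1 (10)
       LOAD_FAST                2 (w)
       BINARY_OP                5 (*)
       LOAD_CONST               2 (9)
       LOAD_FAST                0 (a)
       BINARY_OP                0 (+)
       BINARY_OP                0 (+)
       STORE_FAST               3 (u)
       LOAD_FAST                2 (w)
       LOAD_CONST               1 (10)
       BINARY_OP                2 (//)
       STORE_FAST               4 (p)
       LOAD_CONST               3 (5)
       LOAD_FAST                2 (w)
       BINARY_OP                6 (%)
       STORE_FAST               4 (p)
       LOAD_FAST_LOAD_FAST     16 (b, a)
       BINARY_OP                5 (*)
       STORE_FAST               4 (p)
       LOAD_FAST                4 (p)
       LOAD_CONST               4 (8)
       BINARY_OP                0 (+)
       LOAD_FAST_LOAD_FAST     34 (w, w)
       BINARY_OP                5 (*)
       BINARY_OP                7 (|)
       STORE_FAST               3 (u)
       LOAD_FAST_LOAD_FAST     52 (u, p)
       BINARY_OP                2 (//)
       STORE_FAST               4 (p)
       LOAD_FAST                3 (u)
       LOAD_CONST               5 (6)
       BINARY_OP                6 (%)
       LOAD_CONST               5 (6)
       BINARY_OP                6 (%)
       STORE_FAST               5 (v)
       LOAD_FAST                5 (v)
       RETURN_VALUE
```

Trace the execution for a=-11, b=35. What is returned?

1

LOAD_FAST_LOAD_FAST a,a → push -11,-11. Stack: [-11, -11]
BINARY_OP + → -11 + -11 = -22. Stack: [-22]
LOAD_FAST b → push 35. Stack: [-22, 35]
BINARY_OP - → -22 - 35 = -57. Stack: [-57]
STORE_FAST w → w=-57. Stack: []
LOAD_CONST → push 10. Stack: [10]
LOAD_FAST w → push -57. Stack: [10, -57]
BINARY_OP * → 10 * -57 = -570. Stack: [-570]
LOAD_CONST → push 9. Stack: [-570, 9]
LOAD_FAST a → push -11. Stack: [-570, 9, -11]
BINARY_OP + → 9 + -11 = -2. Stack: [-570, -2]
BINARY_OP + → -570 + -2 = -572. Stack: [-572]
STORE_FAST u → u=-572. Stack: []
LOAD_FAST w → push -57. Stack: [-57]
LOAD_CONST → push 10. Stack: [-57, 10]
BINARY_OP // → -57 // 10 = -6. Stack: [-6]
STORE_FAST p → p=-6. Stack: []
LOAD_CONST → push 5. Stack: [5]
LOAD_FAST w → push -57. Stack: [5, -57]
BINARY_OP % → 5 % -57 = -52. Stack: [-52]
STORE_FAST p → p=-52. Stack: []
LOAD_FAST_LOAD_FAST b,a → push 35,-11. Stack: [35, -11]
BINARY_OP * → 35 * -11 = -385. Stack: [-385]
STORE_FAST p → p=-385. Stack: []
LOAD_FAST p → push -385. Stack: [-385]
LOAD_CONST → push 8. Stack: [-385, 8]
BINARY_OP + → -385 + 8 = -377. Stack: [-377]
LOAD_FAST_LOAD_FAST w,w → push -57,-57. Stack: [-377, -57, -57]
BINARY_OP * → -57 * -57 = 3249. Stack: [-377, 3249]
BINARY_OP | → -377 | 3249 = -329. Stack: [-329]
STORE_FAST u → u=-329. Stack: []
LOAD_FAST_LOAD_FAST u,p → push -329,-385. Stack: [-329, -385]
BINARY_OP // → -329 // -385 = 0. Stack: [0]
STORE_FAST p → p=0. Stack: []
LOAD_FAST u → push -329. Stack: [-329]
LOAD_CONST → push 6. Stack: [-329, 6]
BINARY_OP % → -329 % 6 = 1. Stack: [1]
LOAD_CONST → push 6. Stack: [1, 6]
BINARY_OP % → 1 % 6 = 1. Stack: [1]
STORE_FAST v → v=1. Stack: []
LOAD_FAST v → push 1. Stack: [1]
RETURN_VALUE → return 1.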